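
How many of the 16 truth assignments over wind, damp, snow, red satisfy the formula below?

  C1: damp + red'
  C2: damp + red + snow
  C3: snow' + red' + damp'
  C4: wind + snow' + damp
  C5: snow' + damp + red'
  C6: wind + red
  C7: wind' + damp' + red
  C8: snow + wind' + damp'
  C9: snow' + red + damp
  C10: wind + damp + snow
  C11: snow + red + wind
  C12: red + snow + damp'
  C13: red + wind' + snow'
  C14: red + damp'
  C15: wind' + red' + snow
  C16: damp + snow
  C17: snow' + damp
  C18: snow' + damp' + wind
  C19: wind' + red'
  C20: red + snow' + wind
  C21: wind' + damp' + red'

1

There are 2^4 = 16 truth assignments over (wind, damp, snow, red).
Split on red. With red = 1, the clauses containing red are satisfied and red' drops from the rest; 1 of the 2^3 = 8 assignments to the other variables satisfy what remains.
With red = 0, by the same count on the reduced clause set, 0 assignments work.
Total: 1 + 0 = 1.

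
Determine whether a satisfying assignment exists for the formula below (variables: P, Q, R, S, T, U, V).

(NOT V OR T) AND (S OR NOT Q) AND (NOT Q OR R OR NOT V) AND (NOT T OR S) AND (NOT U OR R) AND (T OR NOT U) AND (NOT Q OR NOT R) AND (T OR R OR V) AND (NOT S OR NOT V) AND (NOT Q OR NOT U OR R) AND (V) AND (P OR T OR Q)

Unsatisfiable

From the singleton clause (V), V = true.
From the singleton clause (T), T = true.
From the singleton clause (S), S = true.
That conflicts with the unit clause (NOT S).
No assignment satisfies every clause.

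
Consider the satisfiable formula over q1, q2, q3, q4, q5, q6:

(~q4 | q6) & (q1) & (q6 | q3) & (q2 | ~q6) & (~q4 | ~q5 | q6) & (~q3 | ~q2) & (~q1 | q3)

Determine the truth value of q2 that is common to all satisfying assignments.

False

Suppose q2 = 1.
(q1) alone gives q1 = 1.
(~q3) alone gives q3 = 0.
That conflicts with the unit clause (q3).
So every satisfying assignment has q2 = False.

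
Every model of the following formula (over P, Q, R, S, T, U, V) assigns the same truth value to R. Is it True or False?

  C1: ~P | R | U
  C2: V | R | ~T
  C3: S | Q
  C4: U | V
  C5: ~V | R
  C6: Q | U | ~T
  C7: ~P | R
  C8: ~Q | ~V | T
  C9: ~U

Suppose R = 0.
Unit clause (~V) forces V = 0.
Unit clause (~T) forces T = 0.
Unit clause (U) forces U = 1.
That conflicts with the unit clause (~U).
So every satisfying assignment has R = True.

True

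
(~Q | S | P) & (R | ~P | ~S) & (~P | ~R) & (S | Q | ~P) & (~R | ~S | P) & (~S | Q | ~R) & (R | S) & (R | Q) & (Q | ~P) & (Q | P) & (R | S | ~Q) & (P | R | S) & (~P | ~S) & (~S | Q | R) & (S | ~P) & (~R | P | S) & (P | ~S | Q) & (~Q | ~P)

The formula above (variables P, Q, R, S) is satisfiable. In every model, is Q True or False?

Suppose Q = 0.
Unit clause (R) forces R = 1.
Unit clause (~P) forces P = 0.
But (P) is also a unit clause — contradiction.
So every satisfying assignment has Q = True.

True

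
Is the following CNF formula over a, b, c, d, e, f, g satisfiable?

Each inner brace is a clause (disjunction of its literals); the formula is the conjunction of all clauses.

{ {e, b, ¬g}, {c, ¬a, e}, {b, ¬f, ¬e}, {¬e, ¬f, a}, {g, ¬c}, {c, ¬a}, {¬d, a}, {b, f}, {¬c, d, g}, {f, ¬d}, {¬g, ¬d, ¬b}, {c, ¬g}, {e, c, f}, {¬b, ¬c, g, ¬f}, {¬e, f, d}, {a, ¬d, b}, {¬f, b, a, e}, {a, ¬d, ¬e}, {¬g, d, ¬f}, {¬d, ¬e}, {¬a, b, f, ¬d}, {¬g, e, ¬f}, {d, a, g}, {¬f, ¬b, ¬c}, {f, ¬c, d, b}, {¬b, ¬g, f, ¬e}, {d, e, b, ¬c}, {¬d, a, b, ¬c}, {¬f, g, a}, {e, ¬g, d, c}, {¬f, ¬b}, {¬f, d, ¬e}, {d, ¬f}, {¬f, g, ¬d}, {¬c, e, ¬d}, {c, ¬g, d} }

Yes

Try g = True.
The clause (c) is unit, so c = True.
Try e = False.
The clause (b) is unit, so b = True.
The clause (¬d) is unit, so d = False.
The clause (¬f) is unit, so f = False.
All clauses hold; a can take either value.
A satisfying assignment: a=True,  b=True,  c=True,  d=False,  e=False,  f=False,  g=True.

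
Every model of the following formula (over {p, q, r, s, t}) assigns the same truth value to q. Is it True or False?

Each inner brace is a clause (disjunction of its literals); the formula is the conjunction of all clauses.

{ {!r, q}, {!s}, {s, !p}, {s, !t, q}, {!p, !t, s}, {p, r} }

Suppose q = false.
(!r) alone gives r = false.
(!s) alone gives s = false.
(!p) alone gives p = false.
That conflicts with the unit clause (p).
So every satisfying assignment has q = True.

True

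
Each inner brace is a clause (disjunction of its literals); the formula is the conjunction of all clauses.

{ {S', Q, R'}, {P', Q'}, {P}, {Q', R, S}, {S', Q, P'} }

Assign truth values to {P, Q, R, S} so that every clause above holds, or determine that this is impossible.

Unit clause (P) forces P = 1.
Unit clause (Q') forces Q = 0.
Unit clause (S') forces S = 0.
No clause remains; R is free.

P=1,  Q=0,  R=1,  S=0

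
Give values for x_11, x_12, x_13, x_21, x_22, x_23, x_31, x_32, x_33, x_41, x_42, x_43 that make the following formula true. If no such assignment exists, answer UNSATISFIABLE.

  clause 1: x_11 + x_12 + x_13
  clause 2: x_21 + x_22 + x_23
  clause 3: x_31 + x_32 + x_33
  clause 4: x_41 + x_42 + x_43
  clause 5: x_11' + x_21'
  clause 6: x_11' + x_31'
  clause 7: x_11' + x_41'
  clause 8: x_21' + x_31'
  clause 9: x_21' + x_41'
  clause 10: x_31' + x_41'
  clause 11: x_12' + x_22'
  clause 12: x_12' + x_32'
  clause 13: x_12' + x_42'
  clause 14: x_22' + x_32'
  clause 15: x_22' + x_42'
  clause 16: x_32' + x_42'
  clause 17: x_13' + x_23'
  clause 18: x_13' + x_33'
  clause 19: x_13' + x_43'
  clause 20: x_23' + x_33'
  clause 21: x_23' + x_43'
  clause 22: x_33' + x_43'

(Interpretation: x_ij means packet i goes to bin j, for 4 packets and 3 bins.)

UNSATISFIABLE

Try x_11 = 0.
Try x_12 = 1.
From the singleton clause (x_22'), x_22 = 0.
From the singleton clause (x_32'), x_32 = 0.
From the singleton clause (x_42'), x_42 = 0.
Try x_21 = 1.
From the singleton clause (x_31'), x_31 = 0.
From the singleton clause (x_33), x_33 = 1.
From the singleton clause (x_41'), x_41 = 0.
From the singleton clause (x_43), x_43 = 1.
Now (x_43') is unsatisfied and unit — conflict.
Undo x_21 and try x_21 = 0.
From the singleton clause (x_23), x_23 = 1.
From the singleton clause (x_13'), x_13 = 0.
From the singleton clause (x_33'), x_33 = 0.
From the singleton clause (x_31), x_31 = 1.
From the singleton clause (x_41'), x_41 = 0.
From the singleton clause (x_43), x_43 = 1.
Now (x_43') is unsatisfied and unit — conflict.
Both values of x_21 lead to a conflict.
Undo x_12 and try x_12 = 0.
From the singleton clause (x_13), x_13 = 1.
From the singleton clause (x_23'), x_23 = 0.
From the singleton clause (x_33'), x_33 = 0.
From the singleton clause (x_43'), x_43 = 0.
Try x_21 = 1.
From the singleton clause (x_31'), x_31 = 0.
From the singleton clause (x_32), x_32 = 1.
From the singleton clause (x_41'), x_41 = 0.
From the singleton clause (x_42), x_42 = 1.
Now (x_42') is unsatisfied and unit — conflict.
Undo x_21 and try x_21 = 0.
From the singleton clause (x_22), x_22 = 1.
From the singleton clause (x_32'), x_32 = 0.
From the singleton clause (x_31), x_31 = 1.
From the singleton clause (x_41'), x_41 = 0.
From the singleton clause (x_42), x_42 = 1.
Now (x_42') is unsatisfied and unit — conflict.
Both values of x_21 lead to a conflict.
Both values of x_12 lead to a conflict.
Undo x_11 and try x_11 = 1.
From the singleton clause (x_21'), x_21 = 0.
From the singleton clause (x_31'), x_31 = 0.
From the singleton clause (x_41'), x_41 = 0.
Try x_22 = 1.
From the singleton clause (x_12'), x_12 = 0.
From the singleton clause (x_32'), x_32 = 0.
From the singleton clause (x_33), x_33 = 1.
From the singleton clause (x_42'), x_42 = 0.
From the singleton clause (x_43), x_43 = 1.
Now (x_43') is unsatisfied and unit — conflict.
Undo x_22 and try x_22 = 0.
From the singleton clause (x_23), x_23 = 1.
From the singleton clause (x_13'), x_13 = 0.
From the singleton clause (x_33'), x_33 = 0.
From the singleton clause (x_32), x_32 = 1.
From the singleton clause (x_12'), x_12 = 0.
From the singleton clause (x_42'), x_42 = 0.
From the singleton clause (x_43), x_43 = 1.
Now (x_43') is unsatisfied and unit — conflict.
Both values of x_22 lead to a conflict.
Both values of x_11 lead to a conflict.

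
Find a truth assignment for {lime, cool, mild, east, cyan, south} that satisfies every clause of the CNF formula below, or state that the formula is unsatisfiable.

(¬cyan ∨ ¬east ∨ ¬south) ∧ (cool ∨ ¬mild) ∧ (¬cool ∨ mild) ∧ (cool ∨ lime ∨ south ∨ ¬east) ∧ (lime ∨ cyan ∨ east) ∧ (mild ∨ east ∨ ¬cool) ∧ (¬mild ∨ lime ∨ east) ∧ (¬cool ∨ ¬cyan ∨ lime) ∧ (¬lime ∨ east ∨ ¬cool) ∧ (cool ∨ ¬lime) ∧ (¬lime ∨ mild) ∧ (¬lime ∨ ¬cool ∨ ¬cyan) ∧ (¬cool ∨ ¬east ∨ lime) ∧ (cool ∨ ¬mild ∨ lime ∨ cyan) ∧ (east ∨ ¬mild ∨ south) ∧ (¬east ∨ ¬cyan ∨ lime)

Case cool = False:
(¬mild) alone gives mild = False.
(¬lime) alone gives lime = False.
Case south = True:
Case cyan = True:
(¬east) alone gives east = False.
This assignment satisfies each clause.

lime=False,  cool=False,  mild=False,  east=False,  cyan=True,  south=True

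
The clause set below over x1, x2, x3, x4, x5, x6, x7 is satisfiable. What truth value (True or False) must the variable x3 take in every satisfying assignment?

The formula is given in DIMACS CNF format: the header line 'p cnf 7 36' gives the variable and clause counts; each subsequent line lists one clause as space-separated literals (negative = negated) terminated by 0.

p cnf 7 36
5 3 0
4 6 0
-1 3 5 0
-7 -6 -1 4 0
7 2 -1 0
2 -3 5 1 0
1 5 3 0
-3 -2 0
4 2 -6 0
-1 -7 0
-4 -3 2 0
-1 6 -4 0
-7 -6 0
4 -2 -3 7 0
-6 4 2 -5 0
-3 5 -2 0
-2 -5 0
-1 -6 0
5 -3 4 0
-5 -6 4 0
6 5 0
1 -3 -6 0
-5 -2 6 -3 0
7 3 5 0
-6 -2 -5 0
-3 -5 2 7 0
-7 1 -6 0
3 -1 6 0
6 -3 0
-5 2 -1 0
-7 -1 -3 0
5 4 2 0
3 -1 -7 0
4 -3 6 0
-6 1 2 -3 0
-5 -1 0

False

Suppose x3 = True.
From the singleton clause (¬x2), x2 = False.
From the singleton clause (¬x4), x4 = False.
From the singleton clause (x6), x6 = True.
Now (¬x6) is unsatisfied and unit — conflict.
So every satisfying assignment has x3 = False.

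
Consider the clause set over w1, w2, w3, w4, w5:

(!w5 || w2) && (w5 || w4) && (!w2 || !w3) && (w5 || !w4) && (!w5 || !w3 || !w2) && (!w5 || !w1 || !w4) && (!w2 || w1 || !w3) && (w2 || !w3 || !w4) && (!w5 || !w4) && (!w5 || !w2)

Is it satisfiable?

Suppose w5 = false.
Unit clause (w4) forces w4 = true.
Now (!w4) is unsatisfied and unit — conflict.
Backtrack on w5: now try w5 = true.
Unit clause (w2) forces w2 = true.
Now (!w2) is unsatisfied and unit — conflict.
Neither w5 = true nor w5 = false works.
No assignment satisfies every clause.

Unsatisfiable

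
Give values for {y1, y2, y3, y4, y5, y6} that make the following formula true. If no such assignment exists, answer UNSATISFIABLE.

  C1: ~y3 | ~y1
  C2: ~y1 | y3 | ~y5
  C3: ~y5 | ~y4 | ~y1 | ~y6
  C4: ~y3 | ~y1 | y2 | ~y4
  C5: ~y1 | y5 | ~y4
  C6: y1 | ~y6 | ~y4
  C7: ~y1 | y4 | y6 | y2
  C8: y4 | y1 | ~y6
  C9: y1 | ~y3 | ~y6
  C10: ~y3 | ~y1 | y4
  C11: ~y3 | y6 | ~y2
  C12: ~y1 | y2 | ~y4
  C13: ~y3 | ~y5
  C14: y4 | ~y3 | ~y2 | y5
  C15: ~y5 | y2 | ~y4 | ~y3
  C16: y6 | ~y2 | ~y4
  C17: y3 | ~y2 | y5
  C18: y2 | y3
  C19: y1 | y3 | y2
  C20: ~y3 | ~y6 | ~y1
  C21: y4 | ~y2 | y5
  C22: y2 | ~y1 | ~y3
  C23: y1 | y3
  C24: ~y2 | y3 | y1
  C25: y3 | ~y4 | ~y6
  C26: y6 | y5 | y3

y1 ↦ 0, y2 ↦ 0, y3 ↦ 1, y4 ↦ 0, y5 ↦ 0, y6 ↦ 0

Suppose y3 = 1.
The clause (~y1) is unit, so y1 = 0.
The clause (~y6) is unit, so y6 = 0.
The clause (~y2) is unit, so y2 = 0.
The clause (~y5) is unit, so y5 = 0.
Every clause is now satisfied; y4 is unconstrained.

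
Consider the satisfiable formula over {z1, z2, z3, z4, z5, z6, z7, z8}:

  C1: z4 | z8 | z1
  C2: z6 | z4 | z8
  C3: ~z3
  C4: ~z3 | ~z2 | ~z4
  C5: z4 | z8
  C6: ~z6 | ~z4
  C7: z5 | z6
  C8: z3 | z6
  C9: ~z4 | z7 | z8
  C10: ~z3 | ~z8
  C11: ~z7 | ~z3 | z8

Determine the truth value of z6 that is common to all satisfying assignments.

True

Suppose z6 = 0.
From the singleton clause (~z3), z3 = 0.
But (z3) is also a unit clause — contradiction.
So every satisfying assignment has z6 = True.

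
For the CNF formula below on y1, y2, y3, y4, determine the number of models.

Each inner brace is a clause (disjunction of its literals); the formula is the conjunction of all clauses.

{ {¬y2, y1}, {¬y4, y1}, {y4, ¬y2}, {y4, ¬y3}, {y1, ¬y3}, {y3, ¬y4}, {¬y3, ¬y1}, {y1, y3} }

1

There are 2^4 = 16 truth assignments over (y1, y2, y3, y4).
Check each against the 8 clauses (columns in the order y1, y2, y3, y4):
  F F F F  ✗ fails (y1 ∨ y3)
  F F F T  ✗ fails (¬y4 ∨ y1)
  F F T F  ✗ fails (y4 ∨ ¬y3)
  F F T T  ✗ fails (¬y4 ∨ y1)
  F T F F  ✗ fails (¬y2 ∨ y1)
  F T F T  ✗ fails (¬y2 ∨ y1)
  F T T F  ✗ fails (¬y2 ∨ y1)
  F T T T  ✗ fails (¬y2 ∨ y1)
  T F F F  ✓ satisfies all
  T F F T  ✗ fails (y3 ∨ ¬y4)
  T F T F  ✗ fails (y4 ∨ ¬y3)
  T F T T  ✗ fails (¬y3 ∨ ¬y1)
  T T F F  ✗ fails (y4 ∨ ¬y2)
  T T F T  ✗ fails (y3 ∨ ¬y4)
  T T T F  ✗ fails (y4 ∨ ¬y2)
  T T T T  ✗ fails (¬y3 ∨ ¬y1)
1 of the 16 rows is a model.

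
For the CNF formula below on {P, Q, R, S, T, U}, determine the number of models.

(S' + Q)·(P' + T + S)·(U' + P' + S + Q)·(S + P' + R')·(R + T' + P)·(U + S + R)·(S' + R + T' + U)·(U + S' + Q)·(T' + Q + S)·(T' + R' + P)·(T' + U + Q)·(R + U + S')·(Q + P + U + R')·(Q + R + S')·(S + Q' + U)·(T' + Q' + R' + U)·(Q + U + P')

13

There are 2^6 = 64 truth assignments over (P, Q, R, S, T, U).
Split on S. With S = 1, the clauses containing S are satisfied and S' drops from the rest; 8 of the 2^5 = 32 assignments to the other variables satisfy what remains.
With S = 0, by the same count on the reduced clause set, 5 assignments work.
(One model: P=F, Q=F, R=F, S=F, T=F, U=T.)
Total: 8 + 5 = 13.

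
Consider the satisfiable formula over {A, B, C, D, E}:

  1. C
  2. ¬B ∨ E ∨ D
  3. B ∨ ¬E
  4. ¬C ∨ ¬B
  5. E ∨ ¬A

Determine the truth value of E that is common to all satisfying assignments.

Suppose E = True.
(C) alone gives C = True.
(B) alone gives B = True.
Now (¬B) is unsatisfied and unit — conflict.
So every satisfying assignment has E = False.

False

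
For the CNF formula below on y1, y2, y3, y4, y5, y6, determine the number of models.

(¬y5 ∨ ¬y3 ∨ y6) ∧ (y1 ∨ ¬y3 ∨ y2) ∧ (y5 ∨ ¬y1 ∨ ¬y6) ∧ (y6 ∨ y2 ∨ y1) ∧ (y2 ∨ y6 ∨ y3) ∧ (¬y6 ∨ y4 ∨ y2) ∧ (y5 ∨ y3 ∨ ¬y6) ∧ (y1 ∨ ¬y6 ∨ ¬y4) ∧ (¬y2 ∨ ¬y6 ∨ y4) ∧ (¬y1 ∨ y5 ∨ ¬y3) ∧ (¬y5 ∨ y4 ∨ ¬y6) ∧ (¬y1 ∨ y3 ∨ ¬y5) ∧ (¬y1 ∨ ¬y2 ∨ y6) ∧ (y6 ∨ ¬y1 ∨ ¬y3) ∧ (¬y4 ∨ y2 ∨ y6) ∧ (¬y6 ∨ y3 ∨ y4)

8

There are 2^6 = 64 truth assignments over (y1, y2, y3, y4, y5, y6).
Split on y4. With y4 = True, the clauses containing y4 are satisfied and ¬y4 drops from the rest; 5 of the 2^5 = 32 assignments to the other variables satisfy what remains.
With y4 = False, by the same count on the reduced clause set, 3 assignments work.
Total: 5 + 3 = 8.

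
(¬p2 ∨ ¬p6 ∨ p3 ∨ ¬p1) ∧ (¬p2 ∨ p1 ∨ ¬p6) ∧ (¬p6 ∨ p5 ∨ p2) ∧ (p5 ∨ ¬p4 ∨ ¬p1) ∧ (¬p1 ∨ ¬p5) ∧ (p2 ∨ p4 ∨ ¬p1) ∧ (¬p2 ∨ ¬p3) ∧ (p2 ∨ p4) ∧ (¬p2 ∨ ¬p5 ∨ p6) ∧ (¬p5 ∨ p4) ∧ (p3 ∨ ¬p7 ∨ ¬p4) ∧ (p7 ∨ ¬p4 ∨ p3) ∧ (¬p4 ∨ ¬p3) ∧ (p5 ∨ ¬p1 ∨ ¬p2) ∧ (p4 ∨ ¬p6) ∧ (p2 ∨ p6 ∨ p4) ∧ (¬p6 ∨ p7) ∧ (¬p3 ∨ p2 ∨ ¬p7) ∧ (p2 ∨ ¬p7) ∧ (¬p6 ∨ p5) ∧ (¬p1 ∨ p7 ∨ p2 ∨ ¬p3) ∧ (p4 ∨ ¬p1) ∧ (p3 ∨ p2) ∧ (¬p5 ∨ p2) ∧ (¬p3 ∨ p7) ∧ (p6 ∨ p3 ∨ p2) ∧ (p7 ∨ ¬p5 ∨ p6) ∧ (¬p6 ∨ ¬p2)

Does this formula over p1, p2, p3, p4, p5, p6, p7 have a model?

Yes

Suppose p1 = False.
Suppose p2 = True.
(¬p6) alone gives p6 = False.
(¬p3) alone gives p3 = False.
(¬p5) alone gives p5 = False.
Suppose p7 = True.
(¬p4) alone gives p4 = False.
This assignment satisfies each clause.
A satisfying assignment: p1 ↦ False,  p2 ↦ True,  p3 ↦ False,  p4 ↦ False,  p5 ↦ False,  p6 ↦ False,  p7 ↦ True.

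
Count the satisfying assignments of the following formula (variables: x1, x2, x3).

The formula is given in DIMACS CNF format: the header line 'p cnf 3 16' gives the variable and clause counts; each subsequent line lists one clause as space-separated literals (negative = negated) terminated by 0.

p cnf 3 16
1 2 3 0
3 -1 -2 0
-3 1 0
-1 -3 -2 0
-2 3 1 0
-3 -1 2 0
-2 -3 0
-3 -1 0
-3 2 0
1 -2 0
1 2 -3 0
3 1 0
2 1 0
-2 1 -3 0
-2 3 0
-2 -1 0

There are 2^3 = 8 truth assignments over (x1, x2, x3).
Check each against the 16 clauses (columns in the order x1, x2, x3):
  F F F  ✗ fails (x1 ∨ x2 ∨ x3)
  F F T  ✗ fails (¬x3 ∨ x1)
  F T F  ✗ fails (¬x2 ∨ x3 ∨ x1)
  F T T  ✗ fails (¬x3 ∨ x1)
  T F F  ✓ satisfies all
  T F T  ✗ fails (¬x3 ∨ ¬x1 ∨ x2)
  T T F  ✗ fails (x3 ∨ ¬x1 ∨ ¬x2)
  T T T  ✗ fails (¬x1 ∨ ¬x3 ∨ ¬x2)
1 of the 8 rows is a model.

1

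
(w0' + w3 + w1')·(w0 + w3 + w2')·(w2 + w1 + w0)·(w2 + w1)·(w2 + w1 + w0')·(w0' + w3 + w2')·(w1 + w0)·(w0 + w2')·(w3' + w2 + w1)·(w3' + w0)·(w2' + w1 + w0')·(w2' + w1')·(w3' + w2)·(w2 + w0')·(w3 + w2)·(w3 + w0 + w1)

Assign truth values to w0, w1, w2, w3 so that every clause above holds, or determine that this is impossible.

Suppose w2 = 1.
The clause (w0) is unit, so w0 = 1.
The clause (w3) is unit, so w3 = 1.
The clause (w1) is unit, so w1 = 1.
Now (w1') is unsatisfied and unit — conflict.
Undo w2 and try w2 = 0.
The clause (w1) is unit, so w1 = 1.
The clause (w3') is unit, so w3 = 0.
Now (w3) is unsatisfied and unit — conflict.
Both values of w2 lead to a conflict.

UNSATISFIABLE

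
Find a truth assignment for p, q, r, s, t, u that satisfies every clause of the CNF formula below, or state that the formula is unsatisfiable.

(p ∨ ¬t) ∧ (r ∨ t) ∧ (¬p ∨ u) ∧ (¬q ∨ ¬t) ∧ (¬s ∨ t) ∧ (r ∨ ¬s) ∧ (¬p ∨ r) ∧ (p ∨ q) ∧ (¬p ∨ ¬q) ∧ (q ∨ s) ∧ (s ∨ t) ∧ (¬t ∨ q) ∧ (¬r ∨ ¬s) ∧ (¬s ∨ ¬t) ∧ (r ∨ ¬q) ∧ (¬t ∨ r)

UNSATISFIABLE

Branch on p: set p = True.
(u) alone gives u = True.
(r) alone gives r = True.
(¬q) alone gives q = False.
(s) alone gives s = True.
But (¬s) is also a unit clause — contradiction.
Backtrack on p: now try p = False.
(¬t) alone gives t = False.
(r) alone gives r = True.
(¬s) alone gives s = False.
But (s) is also a unit clause — contradiction.
Both values of p lead to a conflict.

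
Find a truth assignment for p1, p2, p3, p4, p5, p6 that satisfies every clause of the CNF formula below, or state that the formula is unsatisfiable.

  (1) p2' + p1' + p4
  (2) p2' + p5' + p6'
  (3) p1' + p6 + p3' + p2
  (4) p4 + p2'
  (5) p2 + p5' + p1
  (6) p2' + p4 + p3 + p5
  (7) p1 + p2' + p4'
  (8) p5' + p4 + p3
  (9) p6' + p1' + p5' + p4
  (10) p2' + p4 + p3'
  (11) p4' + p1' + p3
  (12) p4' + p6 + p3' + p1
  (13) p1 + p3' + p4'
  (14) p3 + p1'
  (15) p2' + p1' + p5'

p1 ↦ 0; p2 ↦ 0; p3 ↦ 0; p4 ↦ 0; p5 ↦ 0; p6 ↦ 1

Suppose p4 = 0.
The clause (p2') is unit, so p2 = 0.
Suppose p5 = 0.
Suppose p3 = 0.
The clause (p1') is unit, so p1 = 0.
No clause remains; p6 is free.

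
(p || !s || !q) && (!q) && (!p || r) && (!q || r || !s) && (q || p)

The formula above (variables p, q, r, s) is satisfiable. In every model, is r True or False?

True

Suppose r = false.
(!q) alone gives q = false.
(!p) alone gives p = false.
Now (p) is unsatisfied and unit — conflict.
So every satisfying assignment has r = True.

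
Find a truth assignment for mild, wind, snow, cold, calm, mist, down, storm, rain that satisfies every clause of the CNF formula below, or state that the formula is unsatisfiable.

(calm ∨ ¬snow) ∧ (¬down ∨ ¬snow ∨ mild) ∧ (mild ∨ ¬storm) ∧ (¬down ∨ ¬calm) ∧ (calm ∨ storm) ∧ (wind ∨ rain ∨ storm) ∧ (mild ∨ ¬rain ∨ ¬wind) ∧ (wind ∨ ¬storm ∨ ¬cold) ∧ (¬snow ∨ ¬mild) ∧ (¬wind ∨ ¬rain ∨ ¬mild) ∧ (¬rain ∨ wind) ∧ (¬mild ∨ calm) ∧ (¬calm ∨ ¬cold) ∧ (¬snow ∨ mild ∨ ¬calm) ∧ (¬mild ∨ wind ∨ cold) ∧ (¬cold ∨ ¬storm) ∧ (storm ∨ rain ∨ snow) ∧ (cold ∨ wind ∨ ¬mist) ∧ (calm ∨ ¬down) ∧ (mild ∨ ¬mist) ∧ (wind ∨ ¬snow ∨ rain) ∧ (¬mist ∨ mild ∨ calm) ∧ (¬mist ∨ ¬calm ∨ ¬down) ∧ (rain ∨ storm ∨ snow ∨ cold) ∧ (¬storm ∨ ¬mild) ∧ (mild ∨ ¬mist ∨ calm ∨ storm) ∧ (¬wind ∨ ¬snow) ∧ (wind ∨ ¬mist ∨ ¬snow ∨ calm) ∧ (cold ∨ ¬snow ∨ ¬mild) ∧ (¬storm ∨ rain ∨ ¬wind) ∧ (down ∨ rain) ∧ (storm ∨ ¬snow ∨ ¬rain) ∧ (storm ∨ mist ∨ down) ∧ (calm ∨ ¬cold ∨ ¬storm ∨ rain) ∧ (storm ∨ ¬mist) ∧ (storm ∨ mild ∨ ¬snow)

UNSATISFIABLE

Case calm = True:
The clause (¬down) is unit, so down = False.
The clause (¬cold) is unit, so cold = False.
The clause (rain) is unit, so rain = True.
The clause (wind) is unit, so wind = True.
The clause (mild) is unit, so mild = True.
That conflicts with the unit clause (¬mild).
So calm must be the other value — set calm = False.
The clause (¬snow) is unit, so snow = False.
The clause (storm) is unit, so storm = True.
The clause (mild) is unit, so mild = True.
That conflicts with the unit clause (¬mild).
Both values of calm lead to a conflict.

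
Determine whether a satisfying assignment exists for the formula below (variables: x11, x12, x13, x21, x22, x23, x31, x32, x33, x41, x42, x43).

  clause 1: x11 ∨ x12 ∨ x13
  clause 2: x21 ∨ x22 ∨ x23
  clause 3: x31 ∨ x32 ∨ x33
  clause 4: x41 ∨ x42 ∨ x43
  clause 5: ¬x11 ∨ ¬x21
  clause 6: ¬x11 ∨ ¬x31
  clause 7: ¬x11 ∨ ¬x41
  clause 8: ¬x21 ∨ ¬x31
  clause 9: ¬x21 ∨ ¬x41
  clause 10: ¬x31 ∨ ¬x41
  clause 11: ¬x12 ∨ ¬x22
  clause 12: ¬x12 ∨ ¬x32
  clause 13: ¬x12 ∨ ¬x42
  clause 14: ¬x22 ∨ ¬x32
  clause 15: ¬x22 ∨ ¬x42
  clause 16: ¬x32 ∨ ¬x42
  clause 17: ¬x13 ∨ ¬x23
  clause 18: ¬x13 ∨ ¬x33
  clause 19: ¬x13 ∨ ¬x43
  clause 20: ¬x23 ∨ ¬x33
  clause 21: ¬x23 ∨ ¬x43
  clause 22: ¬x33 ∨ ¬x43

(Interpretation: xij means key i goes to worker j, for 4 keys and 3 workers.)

Branch on x11: set x11 = False.
Branch on x12: set x12 = True.
The clause (¬x22) is unit, so x22 = False.
The clause (¬x32) is unit, so x32 = False.
The clause (¬x42) is unit, so x42 = False.
Branch on x21: set x21 = True.
The clause (¬x31) is unit, so x31 = False.
The clause (x33) is unit, so x33 = True.
The clause (¬x41) is unit, so x41 = False.
The clause (x43) is unit, so x43 = True.
That conflicts with the unit clause (¬x43).
That branch fails; take x21 = False instead.
The clause (x23) is unit, so x23 = True.
The clause (¬x13) is unit, so x13 = False.
The clause (¬x33) is unit, so x33 = False.
The clause (x31) is unit, so x31 = True.
The clause (¬x41) is unit, so x41 = False.
The clause (x43) is unit, so x43 = True.
That conflicts with the unit clause (¬x43).
Both values of x21 lead to a conflict.
That branch fails; take x12 = False instead.
The clause (x13) is unit, so x13 = True.
The clause (¬x23) is unit, so x23 = False.
The clause (¬x33) is unit, so x33 = False.
The clause (¬x43) is unit, so x43 = False.
Branch on x21: set x21 = True.
The clause (¬x31) is unit, so x31 = False.
The clause (x32) is unit, so x32 = True.
The clause (¬x41) is unit, so x41 = False.
The clause (x42) is unit, so x42 = True.
That conflicts with the unit clause (¬x42).
That branch fails; take x21 = False instead.
The clause (x22) is unit, so x22 = True.
The clause (¬x32) is unit, so x32 = False.
The clause (x31) is unit, so x31 = True.
The clause (¬x41) is unit, so x41 = False.
The clause (x42) is unit, so x42 = True.
That conflicts with the unit clause (¬x42).
Both values of x21 lead to a conflict.
Both values of x12 lead to a conflict.
That branch fails; take x11 = True instead.
The clause (¬x21) is unit, so x21 = False.
The clause (¬x31) is unit, so x31 = False.
The clause (¬x41) is unit, so x41 = False.
Branch on x22: set x22 = True.
The clause (¬x12) is unit, so x12 = False.
The clause (¬x32) is unit, so x32 = False.
The clause (x33) is unit, so x33 = True.
The clause (¬x42) is unit, so x42 = False.
The clause (x43) is unit, so x43 = True.
That conflicts with the unit clause (¬x43).
That branch fails; take x22 = False instead.
The clause (x23) is unit, so x23 = True.
The clause (¬x13) is unit, so x13 = False.
The clause (¬x33) is unit, so x33 = False.
The clause (x32) is unit, so x32 = True.
The clause (¬x12) is unit, so x12 = False.
The clause (¬x42) is unit, so x42 = False.
The clause (x43) is unit, so x43 = True.
That conflicts with the unit clause (¬x43).
Both values of x22 lead to a conflict.
Both values of x11 lead to a conflict.
No assignment satisfies every clause.

No, unsatisfiable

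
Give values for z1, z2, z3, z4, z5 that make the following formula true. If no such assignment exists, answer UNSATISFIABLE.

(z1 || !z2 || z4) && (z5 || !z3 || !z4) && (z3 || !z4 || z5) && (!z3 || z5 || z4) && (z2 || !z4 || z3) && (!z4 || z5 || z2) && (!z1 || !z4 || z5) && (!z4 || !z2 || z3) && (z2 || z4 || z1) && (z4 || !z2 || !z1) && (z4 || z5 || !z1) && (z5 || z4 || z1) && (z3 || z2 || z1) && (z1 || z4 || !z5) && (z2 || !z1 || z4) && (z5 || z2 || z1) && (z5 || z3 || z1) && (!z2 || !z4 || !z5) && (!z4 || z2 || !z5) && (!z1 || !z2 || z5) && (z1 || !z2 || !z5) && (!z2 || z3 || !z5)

Try z1 = true.
Try z4 = false.
(!z2) alone gives z2 = false.
Now (z2) is unsatisfied and unit — conflict.
Undo z4 and try z4 = true.
(z5) alone gives z5 = true.
(!z2) alone gives z2 = false.
Now (z2) is unsatisfied and unit — conflict.
Both values of z4 lead to a conflict.
Undo z1 and try z1 = false.
Try z2 = false.
(z4) alone gives z4 = true.
(z3) alone gives z3 = true.
(z5) alone gives z5 = true.
Now (!z5) is unsatisfied and unit — conflict.
Undo z2 and try z2 = true.
(z4) alone gives z4 = true.
(z3) alone gives z3 = true.
(z5) alone gives z5 = true.
Now (!z5) is unsatisfied and unit — conflict.
Both values of z2 lead to a conflict.
Both values of z1 lead to a conflict.

UNSATISFIABLE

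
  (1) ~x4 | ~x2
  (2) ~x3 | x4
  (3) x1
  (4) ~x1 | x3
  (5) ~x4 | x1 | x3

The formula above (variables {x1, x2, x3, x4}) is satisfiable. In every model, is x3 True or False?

Suppose x3 = 0.
Unit clause (x1) forces x1 = 1.
Now (~x1) is unsatisfied and unit — conflict.
So every satisfying assignment has x3 = True.

True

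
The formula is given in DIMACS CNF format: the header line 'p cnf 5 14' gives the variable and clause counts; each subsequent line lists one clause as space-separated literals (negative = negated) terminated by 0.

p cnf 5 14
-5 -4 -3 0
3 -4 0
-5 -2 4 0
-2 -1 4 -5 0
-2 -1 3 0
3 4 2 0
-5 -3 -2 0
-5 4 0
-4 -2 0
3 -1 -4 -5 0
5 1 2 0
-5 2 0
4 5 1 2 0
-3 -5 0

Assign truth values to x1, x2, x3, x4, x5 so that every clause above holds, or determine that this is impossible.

x1: False,  x2: True,  x3: True,  x4: False,  x5: False

Case x3 = True:
Unit clause (¬x5) forces x5 = False.
Case x4 = False:
Case x1 = False:
Unit clause (x2) forces x2 = True.
Every clause now holds.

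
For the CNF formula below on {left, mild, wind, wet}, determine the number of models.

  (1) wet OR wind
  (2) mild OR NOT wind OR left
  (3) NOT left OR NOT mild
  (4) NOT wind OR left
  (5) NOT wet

1

There are 2^4 = 16 truth assignments over (left, mild, wind, wet).
Check each against the 5 clauses (columns in the order left, mild, wind, wet):
  F F F F  ✗ fails (wet OR wind)
  F F F T  ✗ fails (NOT wet)
  F F T F  ✗ fails (mild OR NOT wind OR left)
  F F T T  ✗ fails (mild OR NOT wind OR left)
  F T F F  ✗ fails (wet OR wind)
  F T F T  ✗ fails (NOT wet)
  F T T F  ✗ fails (NOT wind OR left)
  F T T T  ✗ fails (NOT wind OR left)
  T F F F  ✗ fails (wet OR wind)
  T F F T  ✗ fails (NOT wet)
  T F T F  ✓ satisfies all
  T F T T  ✗ fails (NOT wet)
  T T F F  ✗ fails (wet OR wind)
  T T F T  ✗ fails (NOT left OR NOT mild)
  T T T F  ✗ fails (NOT left OR NOT mild)
  T T T T  ✗ fails (NOT left OR NOT mild)
1 of the 16 rows is a model.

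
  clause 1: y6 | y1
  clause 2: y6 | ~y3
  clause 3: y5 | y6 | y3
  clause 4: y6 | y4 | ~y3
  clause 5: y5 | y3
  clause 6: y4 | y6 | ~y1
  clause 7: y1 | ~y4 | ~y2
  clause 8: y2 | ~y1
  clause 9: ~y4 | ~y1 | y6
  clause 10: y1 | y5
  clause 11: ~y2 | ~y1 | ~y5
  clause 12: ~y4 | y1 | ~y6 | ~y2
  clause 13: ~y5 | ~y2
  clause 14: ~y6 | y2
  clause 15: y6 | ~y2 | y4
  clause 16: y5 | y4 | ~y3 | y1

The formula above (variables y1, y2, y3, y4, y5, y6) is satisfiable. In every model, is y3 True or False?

Suppose y3 = 0.
The clause (y5) is unit, so y5 = 1.
The clause (~y2) is unit, so y2 = 0.
The clause (~y1) is unit, so y1 = 0.
The clause (y6) is unit, so y6 = 1.
Now (~y6) is unsatisfied and unit — conflict.
So every satisfying assignment has y3 = True.

True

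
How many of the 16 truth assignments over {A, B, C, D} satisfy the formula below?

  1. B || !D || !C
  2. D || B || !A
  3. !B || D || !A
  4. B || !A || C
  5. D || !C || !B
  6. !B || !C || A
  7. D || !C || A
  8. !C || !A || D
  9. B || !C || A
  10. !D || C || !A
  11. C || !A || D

There are 2^4 = 16 truth assignments over (A, B, C, D).
Split on C. With C = true, the clauses containing C are satisfied and !C drops from the rest; 1 of the 2^3 = 8 assignments to the other variables satisfy what remains.
With C = false, by the same count on the reduced clause set, 4 assignments work.
(One model: A=F, B=F, C=F, D=F.)
Total: 1 + 4 = 5.

5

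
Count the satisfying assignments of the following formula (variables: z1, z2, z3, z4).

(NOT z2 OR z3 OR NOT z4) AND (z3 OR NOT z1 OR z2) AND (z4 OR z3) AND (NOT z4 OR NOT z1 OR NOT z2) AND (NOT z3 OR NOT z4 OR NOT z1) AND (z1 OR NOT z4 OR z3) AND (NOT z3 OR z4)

2

There are 2^4 = 16 truth assignments over (z1, z2, z3, z4).
Check each against the 7 clauses (columns in the order z1, z2, z3, z4):
  F F F F  ✗ fails (z4 OR z3)
  F F F T  ✗ fails (z1 OR NOT z4 OR z3)
  F F T F  ✗ fails (NOT z3 OR z4)
  F F T T  ✓ satisfies all
  F T F F  ✗ fails (z4 OR z3)
  F T F T  ✗ fails (NOT z2 OR z3 OR NOT z4)
  F T T F  ✗ fails (NOT z3 OR z4)
  F T T T  ✓ satisfies all
  T F F F  ✗ fails (z3 OR NOT z1 OR z2)
  T F F T  ✗ fails (z3 OR NOT z1 OR z2)
  T F T F  ✗ fails (NOT z3 OR z4)
  T F T T  ✗ fails (NOT z3 OR NOT z4 OR NOT z1)
  T T F F  ✗ fails (z4 OR z3)
  T T F T  ✗ fails (NOT z2 OR z3 OR NOT z4)
  T T T F  ✗ fails (NOT z3 OR z4)
  T T T T  ✗ fails (NOT z4 OR NOT z1 OR NOT z2)
2 of the 16 rows are models.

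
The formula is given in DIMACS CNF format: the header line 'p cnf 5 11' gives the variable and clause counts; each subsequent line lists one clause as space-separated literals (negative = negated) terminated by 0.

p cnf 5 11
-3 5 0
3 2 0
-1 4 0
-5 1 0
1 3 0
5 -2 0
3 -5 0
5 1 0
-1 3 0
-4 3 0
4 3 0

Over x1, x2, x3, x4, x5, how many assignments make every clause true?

There are 2^5 = 32 truth assignments over (x1, x2, x3, x4, x5).
Split on x3. With x3 = True, the clauses containing x3 are satisfied and ¬x3 drops from the rest; 2 of the 2^4 = 16 assignments to the other variables satisfy what remains.
With x3 = False, by the same count on the reduced clause set, 0 assignments work.
(One model: x1=T, x2=F, x3=T, x4=T, x5=T.)
Total: 2 + 0 = 2.

2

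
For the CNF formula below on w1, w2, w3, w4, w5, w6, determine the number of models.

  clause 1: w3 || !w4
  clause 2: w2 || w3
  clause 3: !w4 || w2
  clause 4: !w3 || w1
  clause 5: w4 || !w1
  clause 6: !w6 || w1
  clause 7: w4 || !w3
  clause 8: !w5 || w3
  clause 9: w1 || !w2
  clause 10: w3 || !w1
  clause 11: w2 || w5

4

There are 2^6 = 64 truth assignments over (w1, w2, w3, w4, w5, w6).
Split on w3. With w3 = true, the clauses containing w3 are satisfied and !w3 drops from the rest; 4 of the 2^5 = 32 assignments to the other variables satisfy what remains.
With w3 = false, by the same count on the reduced clause set, 0 assignments work.
(One model: w1=T, w2=T, w3=T, w4=T, w5=F, w6=F.)
Total: 4 + 0 = 4.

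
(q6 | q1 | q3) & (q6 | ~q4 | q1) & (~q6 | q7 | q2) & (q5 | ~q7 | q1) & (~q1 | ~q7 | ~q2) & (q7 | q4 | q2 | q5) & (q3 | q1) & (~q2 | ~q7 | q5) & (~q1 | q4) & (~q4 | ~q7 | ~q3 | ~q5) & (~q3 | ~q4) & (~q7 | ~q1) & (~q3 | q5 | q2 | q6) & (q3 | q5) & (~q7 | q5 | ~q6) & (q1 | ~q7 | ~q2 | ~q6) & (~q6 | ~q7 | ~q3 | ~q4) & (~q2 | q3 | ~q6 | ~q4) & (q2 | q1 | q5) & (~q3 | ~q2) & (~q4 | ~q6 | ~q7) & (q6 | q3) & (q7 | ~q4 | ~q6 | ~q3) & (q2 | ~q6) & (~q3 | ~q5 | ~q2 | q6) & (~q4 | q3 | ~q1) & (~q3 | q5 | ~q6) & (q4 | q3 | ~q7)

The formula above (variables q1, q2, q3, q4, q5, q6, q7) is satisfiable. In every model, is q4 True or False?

Suppose q4 = 1.
Unit clause (~q3) forces q3 = 0.
Unit clause (q1) forces q1 = 1.
Now (~q1) is unsatisfied and unit — conflict.
So every satisfying assignment has q4 = False.

False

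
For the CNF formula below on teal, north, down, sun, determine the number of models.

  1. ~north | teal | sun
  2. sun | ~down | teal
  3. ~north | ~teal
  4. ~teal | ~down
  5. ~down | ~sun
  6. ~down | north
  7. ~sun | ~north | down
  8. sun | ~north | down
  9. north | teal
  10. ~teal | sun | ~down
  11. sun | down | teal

2

There are 2^4 = 16 truth assignments over (teal, north, down, sun).
Check each against the 11 clauses (columns in the order teal, north, down, sun):
  F F F F  ✗ fails (north | teal)
  F F F T  ✗ fails (north | teal)
  F F T F  ✗ fails (sun | ~down | teal)
  F F T T  ✗ fails (~down | ~sun)
  F T F F  ✗ fails (~north | teal | sun)
  F T F T  ✗ fails (~sun | ~north | down)
  F T T F  ✗ fails (~north | teal | sun)
  F T T T  ✗ fails (~down | ~sun)
  T F F F  ✓ satisfies all
  T F F T  ✓ satisfies all
  T F T F  ✗ fails (~teal | ~down)
  T F T T  ✗ fails (~teal | ~down)
  T T F F  ✗ fails (~north | ~teal)
  T T F T  ✗ fails (~north | ~teal)
  T T T F  ✗ fails (~north | ~teal)
  T T T T  ✗ fails (~north | ~teal)
2 of the 16 rows are models.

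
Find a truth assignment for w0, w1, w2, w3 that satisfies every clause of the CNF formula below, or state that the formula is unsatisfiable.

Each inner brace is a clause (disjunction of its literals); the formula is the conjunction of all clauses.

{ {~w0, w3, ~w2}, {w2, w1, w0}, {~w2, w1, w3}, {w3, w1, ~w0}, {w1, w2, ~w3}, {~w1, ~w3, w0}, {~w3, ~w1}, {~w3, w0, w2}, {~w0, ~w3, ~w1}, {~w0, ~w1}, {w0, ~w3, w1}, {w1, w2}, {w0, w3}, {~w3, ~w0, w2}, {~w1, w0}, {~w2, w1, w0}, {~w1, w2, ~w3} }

Try w3 = 1.
The clause (~w1) is unit, so w1 = 0.
The clause (w2) is unit, so w2 = 1.
The clause (w0) is unit, so w0 = 1.
This assignment satisfies each clause.

w0: 1; w1: 0; w2: 1; w3: 1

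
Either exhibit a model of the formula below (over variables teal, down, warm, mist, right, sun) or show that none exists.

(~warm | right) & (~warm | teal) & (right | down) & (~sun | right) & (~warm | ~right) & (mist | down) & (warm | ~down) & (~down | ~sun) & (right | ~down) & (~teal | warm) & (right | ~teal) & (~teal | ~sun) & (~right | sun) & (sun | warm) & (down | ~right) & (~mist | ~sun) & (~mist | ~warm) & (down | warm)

UNSATISFIABLE

Try warm = 0.
The clause (~down) is unit, so down = 0.
That conflicts with the unit clause (down).
That branch fails; take warm = 1 instead.
The clause (right) is unit, so right = 1.
That conflicts with the unit clause (~right).
Both values of warm lead to a conflict.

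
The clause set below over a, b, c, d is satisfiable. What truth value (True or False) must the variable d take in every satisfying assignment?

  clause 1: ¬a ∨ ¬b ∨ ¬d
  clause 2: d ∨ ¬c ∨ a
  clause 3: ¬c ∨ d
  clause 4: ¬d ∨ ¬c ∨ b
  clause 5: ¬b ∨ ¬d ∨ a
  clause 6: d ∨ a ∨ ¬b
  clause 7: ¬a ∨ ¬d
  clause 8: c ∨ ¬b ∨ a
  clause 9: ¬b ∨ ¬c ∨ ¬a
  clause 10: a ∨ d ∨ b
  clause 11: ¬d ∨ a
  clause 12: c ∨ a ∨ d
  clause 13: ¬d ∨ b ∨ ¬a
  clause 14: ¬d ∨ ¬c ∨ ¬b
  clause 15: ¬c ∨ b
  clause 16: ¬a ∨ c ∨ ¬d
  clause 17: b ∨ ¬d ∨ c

False

Suppose d = True.
The clause (¬a) is unit, so a = False.
But (a) is also a unit clause — contradiction.
So every satisfying assignment has d = False.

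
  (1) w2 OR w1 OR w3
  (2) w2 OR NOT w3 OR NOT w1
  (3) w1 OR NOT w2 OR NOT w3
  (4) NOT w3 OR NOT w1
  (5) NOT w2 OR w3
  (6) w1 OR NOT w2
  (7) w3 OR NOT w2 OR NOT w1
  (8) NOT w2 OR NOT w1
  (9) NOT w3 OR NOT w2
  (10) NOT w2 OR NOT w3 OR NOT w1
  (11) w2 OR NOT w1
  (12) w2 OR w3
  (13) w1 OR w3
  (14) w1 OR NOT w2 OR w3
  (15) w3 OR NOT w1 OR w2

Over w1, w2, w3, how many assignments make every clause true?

1

There are 2^3 = 8 truth assignments over (w1, w2, w3).
Check each against the 15 clauses (columns in the order w1, w2, w3):
  F F F  ✗ fails (w2 OR w1 OR w3)
  F F T  ✓ satisfies all
  F T F  ✗ fails (NOT w2 OR w3)
  F T T  ✗ fails (w1 OR NOT w2 OR NOT w3)
  T F F  ✗ fails (w2 OR NOT w1)
  T F T  ✗ fails (w2 OR NOT w3 OR NOT w1)
  T T F  ✗ fails (NOT w2 OR w3)
  T T T  ✗ fails (NOT w3 OR NOT w1)
1 of the 8 rows is a model.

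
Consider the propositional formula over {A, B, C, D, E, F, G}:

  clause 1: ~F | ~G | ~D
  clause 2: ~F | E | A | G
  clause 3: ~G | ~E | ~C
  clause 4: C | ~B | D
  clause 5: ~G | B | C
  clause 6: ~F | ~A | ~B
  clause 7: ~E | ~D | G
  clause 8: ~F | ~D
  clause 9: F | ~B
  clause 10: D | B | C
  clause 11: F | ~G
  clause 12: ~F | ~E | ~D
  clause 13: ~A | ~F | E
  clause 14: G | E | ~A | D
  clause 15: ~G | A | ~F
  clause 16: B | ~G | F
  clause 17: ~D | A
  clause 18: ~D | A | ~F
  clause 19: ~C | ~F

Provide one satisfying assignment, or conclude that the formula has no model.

Branch on F: set F = 0.
From the singleton clause (~B), B = 0.
From the singleton clause (~G), G = 0.
Branch on E: set E = 0.
Branch on D: set D = 1.
From the singleton clause (A), A = 1.
All clauses hold; C can take either value.

A ↦ 1; B ↦ 0; C ↦ 1; D ↦ 1; E ↦ 0; F ↦ 0; G ↦ 0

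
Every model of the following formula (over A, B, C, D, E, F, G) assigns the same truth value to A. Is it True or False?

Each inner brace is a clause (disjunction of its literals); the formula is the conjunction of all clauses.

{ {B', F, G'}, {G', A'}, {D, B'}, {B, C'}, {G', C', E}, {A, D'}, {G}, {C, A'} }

Suppose A = 1.
Unit clause (G') forces G = 0.
That conflicts with the unit clause (G).
So every satisfying assignment has A = False.

False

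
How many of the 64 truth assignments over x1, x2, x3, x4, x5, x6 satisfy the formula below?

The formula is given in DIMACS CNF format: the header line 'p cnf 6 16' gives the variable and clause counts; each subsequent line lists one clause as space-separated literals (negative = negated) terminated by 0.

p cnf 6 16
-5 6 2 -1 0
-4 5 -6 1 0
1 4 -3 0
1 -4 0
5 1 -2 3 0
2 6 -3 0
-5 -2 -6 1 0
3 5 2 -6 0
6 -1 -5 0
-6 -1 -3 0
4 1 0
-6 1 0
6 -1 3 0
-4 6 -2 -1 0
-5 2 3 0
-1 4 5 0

There are 2^6 = 64 truth assignments over (x1, x2, x3, x4, x5, x6).
Split on x5. With x5 = True, the clauses containing x5 are satisfied and ¬x5 drops from the rest; 2 of the 2^5 = 32 assignments to the other variables satisfy what remains.
With x5 = False, by the same count on the reduced clause set, 1 assignment works.
Total: 2 + 1 = 3.

3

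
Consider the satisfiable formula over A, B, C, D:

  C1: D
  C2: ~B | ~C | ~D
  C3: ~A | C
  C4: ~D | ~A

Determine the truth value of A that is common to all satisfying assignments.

Suppose A = 1.
(D) alone gives D = 1.
Now (~D) is unsatisfied and unit — conflict.
So every satisfying assignment has A = False.

False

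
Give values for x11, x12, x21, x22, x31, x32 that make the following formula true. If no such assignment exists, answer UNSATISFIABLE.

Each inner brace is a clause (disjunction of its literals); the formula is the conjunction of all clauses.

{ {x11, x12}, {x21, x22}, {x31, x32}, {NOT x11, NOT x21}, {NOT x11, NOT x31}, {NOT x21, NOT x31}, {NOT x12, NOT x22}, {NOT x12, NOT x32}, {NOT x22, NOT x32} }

Branch on x11: set x11 = true.
(NOT x21) alone gives x21 = false.
(x22) alone gives x22 = true.
(NOT x31) alone gives x31 = false.
(x32) alone gives x32 = true.
That conflicts with the unit clause (NOT x32).
Backtrack on x11: now try x11 = false.
(x12) alone gives x12 = true.
(NOT x22) alone gives x22 = false.
(x21) alone gives x21 = true.
(NOT x31) alone gives x31 = false.
(x32) alone gives x32 = true.
That conflicts with the unit clause (NOT x32).
Both values of x11 lead to a conflict.

UNSATISFIABLE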